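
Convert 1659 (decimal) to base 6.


Divide by 6 repeatedly:
1659 ÷ 6 = 276 remainder 3
276 ÷ 6 = 46 remainder 0
46 ÷ 6 = 7 remainder 4
7 ÷ 6 = 1 remainder 1
1 ÷ 6 = 0 remainder 1
Reading remainders bottom-up:
= 11403


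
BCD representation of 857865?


Each digit → 4-bit binary:
  8 → 1000
  5 → 0101
  7 → 0111
  8 → 1000
  6 → 0110
  5 → 0101
= 1000 0101 0111 1000 0110 0101


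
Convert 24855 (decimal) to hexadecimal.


Divide by 16 repeatedly:
24855 ÷ 16 = 1553 remainder 7 (7)
1553 ÷ 16 = 97 remainder 1 (1)
97 ÷ 16 = 6 remainder 1 (1)
6 ÷ 16 = 0 remainder 6 (6)
Reading remainders bottom-up:
= 0x6117


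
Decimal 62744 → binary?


Divide by 2 repeatedly:
62744 ÷ 2 = 31372 remainder 0
31372 ÷ 2 = 15686 remainder 0
15686 ÷ 2 = 7843 remainder 0
7843 ÷ 2 = 3921 remainder 1
3921 ÷ 2 = 1960 remainder 1
1960 ÷ 2 = 980 remainder 0
980 ÷ 2 = 490 remainder 0
490 ÷ 2 = 245 remainder 0
245 ÷ 2 = 122 remainder 1
122 ÷ 2 = 61 remainder 0
61 ÷ 2 = 30 remainder 1
30 ÷ 2 = 15 remainder 0
15 ÷ 2 = 7 remainder 1
7 ÷ 2 = 3 remainder 1
3 ÷ 2 = 1 remainder 1
1 ÷ 2 = 0 remainder 1
Reading remainders bottom-up:
= 1111010100011000


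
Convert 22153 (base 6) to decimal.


Positional values (base 6):
  3 × 6^0 = 3 × 1 = 3
  5 × 6^1 = 5 × 6 = 30
  1 × 6^2 = 1 × 36 = 36
  2 × 6^3 = 2 × 216 = 432
  2 × 6^4 = 2 × 1296 = 2592
Sum = 3 + 30 + 36 + 432 + 2592
= 3093


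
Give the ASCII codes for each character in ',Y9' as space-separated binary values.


String: ',Y9'  (3 characters)
Per-character ASCII lookup:
  ',': special character: ',' = 44 → 101100
  'Y': uppercase starts at 65: 'Y' = 65 + 24 = 89 → 1011001
  '9': digits start at 48: '9' = 48 + 9 = 57 → 111001
= 101100 1011001 111001


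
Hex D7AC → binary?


Each hex digit → 4 binary bits:
  D = 1101
  7 = 0111
  A = 1010
  C = 1100
Concatenate: 1101 0111 1010 1100
= 1101011110101100


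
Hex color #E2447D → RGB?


Hex: #E2447D
R = E2₁₆ = 226
G = 44₁₆ = 68
B = 7D₁₆ = 125
= RGB(226, 68, 125)


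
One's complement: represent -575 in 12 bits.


Original: 001000111111
Invert all bits:
  bit 0: 0 → 1
  bit 1: 0 → 1
  bit 2: 1 → 0
  bit 3: 0 → 1
  bit 4: 0 → 1
  bit 5: 0 → 1
  bit 6: 1 → 0
  bit 7: 1 → 0
  bit 8: 1 → 0
  bit 9: 1 → 0
  bit 10: 1 → 0
  bit 11: 1 → 0
= 110111000000


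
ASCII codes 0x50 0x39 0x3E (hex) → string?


Codes (hex): 0x50 0x39 0x3E
Per-code ASCII lookup:
  0x50 = 80  (range 65-90: uppercase, 80 - 65 = 15) → 'P'
  0x39 = 57  (range 48-57: digits, 57 - 48 = 9) → '9'
  0x3E = 62  (special character) → '>'
= 'P9>'


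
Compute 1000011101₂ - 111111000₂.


Align and subtract column by column (LSB to MSB, borrowing when needed):
  1000011101
- 0111111000
  ----------
  col 0: (1 - 0 borrow-in) - 0 → 1 - 0 = 1, borrow out 0
  col 1: (0 - 0 borrow-in) - 0 → 0 - 0 = 0, borrow out 0
  col 2: (1 - 0 borrow-in) - 0 → 1 - 0 = 1, borrow out 0
  col 3: (1 - 0 borrow-in) - 1 → 1 - 1 = 0, borrow out 0
  col 4: (1 - 0 borrow-in) - 1 → 1 - 1 = 0, borrow out 0
  col 5: (0 - 0 borrow-in) - 1 → borrow from next column: (0+2) - 1 = 1, borrow out 1
  col 6: (0 - 1 borrow-in) - 1 → borrow from next column: (-1+2) - 1 = 0, borrow out 1
  col 7: (0 - 1 borrow-in) - 1 → borrow from next column: (-1+2) - 1 = 0, borrow out 1
  col 8: (0 - 1 borrow-in) - 1 → borrow from next column: (-1+2) - 1 = 0, borrow out 1
  col 9: (1 - 1 borrow-in) - 0 → 0 - 0 = 0, borrow out 0
Reading bits MSB→LSB: 0000100101
Strip leading zeros: 100101
= 100101


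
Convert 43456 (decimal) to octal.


Divide by 8 repeatedly:
43456 ÷ 8 = 5432 remainder 0
5432 ÷ 8 = 679 remainder 0
679 ÷ 8 = 84 remainder 7
84 ÷ 8 = 10 remainder 4
10 ÷ 8 = 1 remainder 2
1 ÷ 8 = 0 remainder 1
Reading remainders bottom-up:
= 0o124700


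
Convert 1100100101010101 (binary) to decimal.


Positional values:
Bit 0: 1 × 2^0 = 1
Bit 2: 1 × 2^2 = 4
Bit 4: 1 × 2^4 = 16
Bit 6: 1 × 2^6 = 64
Bit 8: 1 × 2^8 = 256
Bit 11: 1 × 2^11 = 2048
Bit 14: 1 × 2^14 = 16384
Bit 15: 1 × 2^15 = 32768
Sum = 1 + 4 + 16 + 64 + 256 + 2048 + 16384 + 32768
= 51541


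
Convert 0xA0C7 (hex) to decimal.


Positional values:
Position 0: 7 × 16^0 = 7 × 1 = 7
Position 1: C × 16^1 = 12 × 16 = 192
Position 2: 0 × 16^2 = 0 × 256 = 0
Position 3: A × 16^3 = 10 × 4096 = 40960
Sum = 7 + 192 + 0 + 40960
= 41159


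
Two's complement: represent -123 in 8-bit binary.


Original: 01111011
Step 1 - Invert all bits: 10000100
Step 2 - Add 1: 10000100 + 1
= 10000101 (represents -123)


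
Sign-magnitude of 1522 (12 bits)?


Sign bit: 0 (positive)
Magnitude: 1522 = 10111110010
= 010111110010


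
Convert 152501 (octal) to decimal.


Positional values:
Position 0: 1 × 8^0 = 1
Position 1: 0 × 8^1 = 0
Position 2: 5 × 8^2 = 320
Position 3: 2 × 8^3 = 1024
Position 4: 5 × 8^4 = 20480
Position 5: 1 × 8^5 = 32768
Sum = 1 + 0 + 320 + 1024 + 20480 + 32768
= 54593


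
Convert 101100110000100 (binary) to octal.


Group into 3-bit groups: 101100110000100
  101 = 5
  100 = 4
  110 = 6
  000 = 0
  100 = 4
= 0o54604


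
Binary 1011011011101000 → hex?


Group into 4-bit nibbles: 1011011011101000
  1011 = B
  0110 = 6
  1110 = E
  1000 = 8
= 0xB6E8


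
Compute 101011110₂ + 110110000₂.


Align and add column by column (LSB to MSB, carry propagating):
  0101011110
+ 0110110000
  ----------
  col 0: 0 + 0 + 0 (carry in) = 0 → bit 0, carry out 0
  col 1: 1 + 0 + 0 (carry in) = 1 → bit 1, carry out 0
  col 2: 1 + 0 + 0 (carry in) = 1 → bit 1, carry out 0
  col 3: 1 + 0 + 0 (carry in) = 1 → bit 1, carry out 0
  col 4: 1 + 1 + 0 (carry in) = 2 → bit 0, carry out 1
  col 5: 0 + 1 + 1 (carry in) = 2 → bit 0, carry out 1
  col 6: 1 + 0 + 1 (carry in) = 2 → bit 0, carry out 1
  col 7: 0 + 1 + 1 (carry in) = 2 → bit 0, carry out 1
  col 8: 1 + 1 + 1 (carry in) = 3 → bit 1, carry out 1
  col 9: 0 + 0 + 1 (carry in) = 1 → bit 1, carry out 0
Reading bits MSB→LSB: 1100001110
Strip leading zeros: 1100001110
= 1100001110


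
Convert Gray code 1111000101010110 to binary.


Gray code: 1111000101010110
MSB stays the same: 1
Each subsequent bit = prev_binary XOR current_gray:
  B[1] = 1 XOR 1 = 0
  B[2] = 0 XOR 1 = 1
  B[3] = 1 XOR 1 = 0
  B[4] = 0 XOR 0 = 0
  B[5] = 0 XOR 0 = 0
  B[6] = 0 XOR 0 = 0
  B[7] = 0 XOR 1 = 1
  B[8] = 1 XOR 0 = 1
  B[9] = 1 XOR 1 = 0
  B[10] = 0 XOR 0 = 0
  B[11] = 0 XOR 1 = 1
  B[12] = 1 XOR 0 = 1
  B[13] = 1 XOR 1 = 0
  B[14] = 0 XOR 1 = 1
  B[15] = 1 XOR 0 = 1
= 1010000110011011 (41371 decimal)


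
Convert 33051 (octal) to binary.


Each octal digit → 3 binary bits:
  3 = 011
  3 = 011
  0 = 000
  5 = 101
  1 = 001
Concatenate: 011 011 000 101 001
= 011011000101001


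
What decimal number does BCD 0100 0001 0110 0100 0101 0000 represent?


Each 4-bit group → digit:
  0100 → 4
  0001 → 1
  0110 → 6
  0100 → 4
  0101 → 5
  0000 → 0
= 416450


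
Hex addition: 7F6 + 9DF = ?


Align and add column by column (LSB to MSB, each column mod 16 with carry):
  07F6
+ 09DF
  ----
  col 0: 6(6) + F(15) + 0 (carry in) = 21 → 5(5), carry out 1
  col 1: F(15) + D(13) + 1 (carry in) = 29 → D(13), carry out 1
  col 2: 7(7) + 9(9) + 1 (carry in) = 17 → 1(1), carry out 1
  col 3: 0(0) + 0(0) + 1 (carry in) = 1 → 1(1), carry out 0
Reading digits MSB→LSB: 11D5
Strip leading zeros: 11D5
= 0x11D5


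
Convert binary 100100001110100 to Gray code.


Binary: 100100001110100
Gray code: G = B XOR (B >> 1)
B >> 1 = 010010000111010
100100001110100 XOR 010010000111010:
  1 XOR 0 = 1
  0 XOR 1 = 1
  0 XOR 0 = 0
  1 XOR 0 = 1
  0 XOR 1 = 1
  0 XOR 0 = 0
  0 XOR 0 = 0
  0 XOR 0 = 0
  1 XOR 0 = 1
  1 XOR 1 = 0
  1 XOR 1 = 0
  0 XOR 1 = 1
  1 XOR 0 = 1
  0 XOR 1 = 1
  0 XOR 0 = 0
= 110110001001110


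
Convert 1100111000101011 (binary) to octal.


Group into 3-bit groups: 001100111000101011
  001 = 1
  100 = 4
  111 = 7
  000 = 0
  101 = 5
  011 = 3
= 0o147053


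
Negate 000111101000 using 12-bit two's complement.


Original: 000111101000
Step 1 - Invert all bits: 111000010111
Step 2 - Add 1: 111000010111 + 1
= 111000011000 (represents -488)


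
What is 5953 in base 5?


Divide by 5 repeatedly:
5953 ÷ 5 = 1190 remainder 3
1190 ÷ 5 = 238 remainder 0
238 ÷ 5 = 47 remainder 3
47 ÷ 5 = 9 remainder 2
9 ÷ 5 = 1 remainder 4
1 ÷ 5 = 0 remainder 1
Reading remainders bottom-up:
= 142303


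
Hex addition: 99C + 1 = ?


Align and add column by column (LSB to MSB, each column mod 16 with carry):
  099C
+ 0001
  ----
  col 0: C(12) + 1(1) + 0 (carry in) = 13 → D(13), carry out 0
  col 1: 9(9) + 0(0) + 0 (carry in) = 9 → 9(9), carry out 0
  col 2: 9(9) + 0(0) + 0 (carry in) = 9 → 9(9), carry out 0
  col 3: 0(0) + 0(0) + 0 (carry in) = 0 → 0(0), carry out 0
Reading digits MSB→LSB: 099D
Strip leading zeros: 99D
= 0x99D


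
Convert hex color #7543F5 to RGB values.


Hex: #7543F5
R = 75₁₆ = 117
G = 43₁₆ = 67
B = F5₁₆ = 245
= RGB(117, 67, 245)


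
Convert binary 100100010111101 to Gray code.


Binary: 100100010111101
Gray code: G = B XOR (B >> 1)
B >> 1 = 010010001011110
100100010111101 XOR 010010001011110:
  1 XOR 0 = 1
  0 XOR 1 = 1
  0 XOR 0 = 0
  1 XOR 0 = 1
  0 XOR 1 = 1
  0 XOR 0 = 0
  0 XOR 0 = 0
  1 XOR 0 = 1
  0 XOR 1 = 1
  1 XOR 0 = 1
  1 XOR 1 = 0
  1 XOR 1 = 0
  1 XOR 1 = 0
  0 XOR 1 = 1
  1 XOR 0 = 1
= 110110011100011


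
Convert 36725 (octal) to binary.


Each octal digit → 3 binary bits:
  3 = 011
  6 = 110
  7 = 111
  2 = 010
  5 = 101
Concatenate: 011 110 111 010 101
= 011110111010101


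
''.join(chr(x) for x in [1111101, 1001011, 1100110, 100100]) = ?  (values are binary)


Codes (binary): 1111101 1001011 1100110 100100
Per-code ASCII lookup:
  1111101 = 125  (special character) → '}'
  1001011 = 75  (range 65-90: uppercase, 75 - 65 = 10) → 'K'
  1100110 = 102  (range 97-122: lowercase, 102 - 97 = 5) → 'f'
  100100 = 36  (special character) → '$'
= '}Kf$'


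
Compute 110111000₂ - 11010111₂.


Align and subtract column by column (LSB to MSB, borrowing when needed):
  110111000
- 011010111
  ---------
  col 0: (0 - 0 borrow-in) - 1 → borrow from next column: (0+2) - 1 = 1, borrow out 1
  col 1: (0 - 1 borrow-in) - 1 → borrow from next column: (-1+2) - 1 = 0, borrow out 1
  col 2: (0 - 1 borrow-in) - 1 → borrow from next column: (-1+2) - 1 = 0, borrow out 1
  col 3: (1 - 1 borrow-in) - 0 → 0 - 0 = 0, borrow out 0
  col 4: (1 - 0 borrow-in) - 1 → 1 - 1 = 0, borrow out 0
  col 5: (1 - 0 borrow-in) - 0 → 1 - 0 = 1, borrow out 0
  col 6: (0 - 0 borrow-in) - 1 → borrow from next column: (0+2) - 1 = 1, borrow out 1
  col 7: (1 - 1 borrow-in) - 1 → borrow from next column: (0+2) - 1 = 1, borrow out 1
  col 8: (1 - 1 borrow-in) - 0 → 0 - 0 = 0, borrow out 0
Reading bits MSB→LSB: 011100001
Strip leading zeros: 11100001
= 11100001


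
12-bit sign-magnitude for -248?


Sign bit: 1 (negative)
Magnitude: 248 = 00011111000
= 100011111000


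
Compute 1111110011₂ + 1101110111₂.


Align and add column by column (LSB to MSB, carry propagating):
  01111110011
+ 01101110111
  -----------
  col 0: 1 + 1 + 0 (carry in) = 2 → bit 0, carry out 1
  col 1: 1 + 1 + 1 (carry in) = 3 → bit 1, carry out 1
  col 2: 0 + 1 + 1 (carry in) = 2 → bit 0, carry out 1
  col 3: 0 + 0 + 1 (carry in) = 1 → bit 1, carry out 0
  col 4: 1 + 1 + 0 (carry in) = 2 → bit 0, carry out 1
  col 5: 1 + 1 + 1 (carry in) = 3 → bit 1, carry out 1
  col 6: 1 + 1 + 1 (carry in) = 3 → bit 1, carry out 1
  col 7: 1 + 0 + 1 (carry in) = 2 → bit 0, carry out 1
  col 8: 1 + 1 + 1 (carry in) = 3 → bit 1, carry out 1
  col 9: 1 + 1 + 1 (carry in) = 3 → bit 1, carry out 1
  col 10: 0 + 0 + 1 (carry in) = 1 → bit 1, carry out 0
Reading bits MSB→LSB: 11101101010
Strip leading zeros: 11101101010
= 11101101010


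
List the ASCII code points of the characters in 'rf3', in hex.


String: 'rf3'  (3 characters)
Per-character ASCII lookup:
  'r': lowercase starts at 97: 'r' = 97 + 17 = 114 → 0x72
  'f': lowercase starts at 97: 'f' = 97 + 5 = 102 → 0x66
  '3': digits start at 48: '3' = 48 + 3 = 51 → 0x33
= 0x72 0x66 0x33


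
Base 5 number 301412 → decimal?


Positional values (base 5):
  2 × 5^0 = 2 × 1 = 2
  1 × 5^1 = 1 × 5 = 5
  4 × 5^2 = 4 × 25 = 100
  1 × 5^3 = 1 × 125 = 125
  0 × 5^4 = 0 × 625 = 0
  3 × 5^5 = 3 × 3125 = 9375
Sum = 2 + 5 + 100 + 125 + 0 + 9375
= 9607


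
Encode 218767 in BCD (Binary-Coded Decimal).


Each digit → 4-bit binary:
  2 → 0010
  1 → 0001
  8 → 1000
  7 → 0111
  6 → 0110
  7 → 0111
= 0010 0001 1000 0111 0110 0111


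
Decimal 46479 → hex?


Divide by 16 repeatedly:
46479 ÷ 16 = 2904 remainder 15 (F)
2904 ÷ 16 = 181 remainder 8 (8)
181 ÷ 16 = 11 remainder 5 (5)
11 ÷ 16 = 0 remainder 11 (B)
Reading remainders bottom-up:
= 0xB58F


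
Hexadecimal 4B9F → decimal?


Positional values:
Position 0: F × 16^0 = 15 × 1 = 15
Position 1: 9 × 16^1 = 9 × 16 = 144
Position 2: B × 16^2 = 11 × 256 = 2816
Position 3: 4 × 16^3 = 4 × 4096 = 16384
Sum = 15 + 144 + 2816 + 16384
= 19359


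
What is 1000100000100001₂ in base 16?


Group into 4-bit nibbles: 1000100000100001
  1000 = 8
  1000 = 8
  0010 = 2
  0001 = 1
= 0x8821


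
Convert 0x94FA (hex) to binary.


Each hex digit → 4 binary bits:
  9 = 1001
  4 = 0100
  F = 1111
  A = 1010
Concatenate: 1001 0100 1111 1010
= 1001010011111010


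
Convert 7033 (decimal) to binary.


Divide by 2 repeatedly:
7033 ÷ 2 = 3516 remainder 1
3516 ÷ 2 = 1758 remainder 0
1758 ÷ 2 = 879 remainder 0
879 ÷ 2 = 439 remainder 1
439 ÷ 2 = 219 remainder 1
219 ÷ 2 = 109 remainder 1
109 ÷ 2 = 54 remainder 1
54 ÷ 2 = 27 remainder 0
27 ÷ 2 = 13 remainder 1
13 ÷ 2 = 6 remainder 1
6 ÷ 2 = 3 remainder 0
3 ÷ 2 = 1 remainder 1
1 ÷ 2 = 0 remainder 1
Reading remainders bottom-up:
= 1101101111001


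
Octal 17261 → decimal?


Positional values:
Position 0: 1 × 8^0 = 1
Position 1: 6 × 8^1 = 48
Position 2: 2 × 8^2 = 128
Position 3: 7 × 8^3 = 3584
Position 4: 1 × 8^4 = 4096
Sum = 1 + 48 + 128 + 3584 + 4096
= 7857


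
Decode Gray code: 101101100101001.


Gray code: 101101100101001
MSB stays the same: 1
Each subsequent bit = prev_binary XOR current_gray:
  B[1] = 1 XOR 0 = 1
  B[2] = 1 XOR 1 = 0
  B[3] = 0 XOR 1 = 1
  B[4] = 1 XOR 0 = 1
  B[5] = 1 XOR 1 = 0
  B[6] = 0 XOR 1 = 1
  B[7] = 1 XOR 0 = 1
  B[8] = 1 XOR 0 = 1
  B[9] = 1 XOR 1 = 0
  B[10] = 0 XOR 0 = 0
  B[11] = 0 XOR 1 = 1
  B[12] = 1 XOR 0 = 1
  B[13] = 1 XOR 0 = 1
  B[14] = 1 XOR 1 = 0
= 110110111001110 (28110 decimal)


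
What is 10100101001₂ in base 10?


Positional values:
Bit 0: 1 × 2^0 = 1
Bit 3: 1 × 2^3 = 8
Bit 5: 1 × 2^5 = 32
Bit 8: 1 × 2^8 = 256
Bit 10: 1 × 2^10 = 1024
Sum = 1 + 8 + 32 + 256 + 1024
= 1321


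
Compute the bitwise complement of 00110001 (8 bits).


Original: 00110001
Invert all bits:
  bit 0: 0 → 1
  bit 1: 0 → 1
  bit 2: 1 → 0
  bit 3: 1 → 0
  bit 4: 0 → 1
  bit 5: 0 → 1
  bit 6: 0 → 1
  bit 7: 1 → 0
= 11001110


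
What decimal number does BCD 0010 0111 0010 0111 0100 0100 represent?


Each 4-bit group → digit:
  0010 → 2
  0111 → 7
  0010 → 2
  0111 → 7
  0100 → 4
  0100 → 4
= 272744


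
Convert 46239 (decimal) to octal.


Divide by 8 repeatedly:
46239 ÷ 8 = 5779 remainder 7
5779 ÷ 8 = 722 remainder 3
722 ÷ 8 = 90 remainder 2
90 ÷ 8 = 11 remainder 2
11 ÷ 8 = 1 remainder 3
1 ÷ 8 = 0 remainder 1
Reading remainders bottom-up:
= 0o132237


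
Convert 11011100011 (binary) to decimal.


Positional values:
Bit 0: 1 × 2^0 = 1
Bit 1: 1 × 2^1 = 2
Bit 5: 1 × 2^5 = 32
Bit 6: 1 × 2^6 = 64
Bit 7: 1 × 2^7 = 128
Bit 9: 1 × 2^9 = 512
Bit 10: 1 × 2^10 = 1024
Sum = 1 + 2 + 32 + 64 + 128 + 512 + 1024
= 1763


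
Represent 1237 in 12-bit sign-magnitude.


Sign bit: 0 (positive)
Magnitude: 1237 = 10011010101
= 010011010101


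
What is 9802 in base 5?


Divide by 5 repeatedly:
9802 ÷ 5 = 1960 remainder 2
1960 ÷ 5 = 392 remainder 0
392 ÷ 5 = 78 remainder 2
78 ÷ 5 = 15 remainder 3
15 ÷ 5 = 3 remainder 0
3 ÷ 5 = 0 remainder 3
Reading remainders bottom-up:
= 303202


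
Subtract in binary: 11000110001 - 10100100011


Align and subtract column by column (LSB to MSB, borrowing when needed):
  11000110001
- 10100100011
  -----------
  col 0: (1 - 0 borrow-in) - 1 → 1 - 1 = 0, borrow out 0
  col 1: (0 - 0 borrow-in) - 1 → borrow from next column: (0+2) - 1 = 1, borrow out 1
  col 2: (0 - 1 borrow-in) - 0 → borrow from next column: (-1+2) - 0 = 1, borrow out 1
  col 3: (0 - 1 borrow-in) - 0 → borrow from next column: (-1+2) - 0 = 1, borrow out 1
  col 4: (1 - 1 borrow-in) - 0 → 0 - 0 = 0, borrow out 0
  col 5: (1 - 0 borrow-in) - 1 → 1 - 1 = 0, borrow out 0
  col 6: (0 - 0 borrow-in) - 0 → 0 - 0 = 0, borrow out 0
  col 7: (0 - 0 borrow-in) - 0 → 0 - 0 = 0, borrow out 0
  col 8: (0 - 0 borrow-in) - 1 → borrow from next column: (0+2) - 1 = 1, borrow out 1
  col 9: (1 - 1 borrow-in) - 0 → 0 - 0 = 0, borrow out 0
  col 10: (1 - 0 borrow-in) - 1 → 1 - 1 = 0, borrow out 0
Reading bits MSB→LSB: 00100001110
Strip leading zeros: 100001110
= 100001110


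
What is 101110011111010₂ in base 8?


Group into 3-bit groups: 101110011111010
  101 = 5
  110 = 6
  011 = 3
  111 = 7
  010 = 2
= 0o56372


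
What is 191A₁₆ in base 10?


Positional values:
Position 0: A × 16^0 = 10 × 1 = 10
Position 1: 1 × 16^1 = 1 × 16 = 16
Position 2: 9 × 16^2 = 9 × 256 = 2304
Position 3: 1 × 16^3 = 1 × 4096 = 4096
Sum = 10 + 16 + 2304 + 4096
= 6426


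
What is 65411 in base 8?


Divide by 8 repeatedly:
65411 ÷ 8 = 8176 remainder 3
8176 ÷ 8 = 1022 remainder 0
1022 ÷ 8 = 127 remainder 6
127 ÷ 8 = 15 remainder 7
15 ÷ 8 = 1 remainder 7
1 ÷ 8 = 0 remainder 1
Reading remainders bottom-up:
= 0o177603


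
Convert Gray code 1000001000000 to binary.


Gray code: 1000001000000
MSB stays the same: 1
Each subsequent bit = prev_binary XOR current_gray:
  B[1] = 1 XOR 0 = 1
  B[2] = 1 XOR 0 = 1
  B[3] = 1 XOR 0 = 1
  B[4] = 1 XOR 0 = 1
  B[5] = 1 XOR 0 = 1
  B[6] = 1 XOR 1 = 0
  B[7] = 0 XOR 0 = 0
  B[8] = 0 XOR 0 = 0
  B[9] = 0 XOR 0 = 0
  B[10] = 0 XOR 0 = 0
  B[11] = 0 XOR 0 = 0
  B[12] = 0 XOR 0 = 0
= 1111110000000 (8064 decimal)


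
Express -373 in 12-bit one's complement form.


Original: 000101110101
Invert all bits:
  bit 0: 0 → 1
  bit 1: 0 → 1
  bit 2: 0 → 1
  bit 3: 1 → 0
  bit 4: 0 → 1
  bit 5: 1 → 0
  bit 6: 1 → 0
  bit 7: 1 → 0
  bit 8: 0 → 1
  bit 9: 1 → 0
  bit 10: 0 → 1
  bit 11: 1 → 0
= 111010001010


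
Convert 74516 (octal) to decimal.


Positional values:
Position 0: 6 × 8^0 = 6
Position 1: 1 × 8^1 = 8
Position 2: 5 × 8^2 = 320
Position 3: 4 × 8^3 = 2048
Position 4: 7 × 8^4 = 28672
Sum = 6 + 8 + 320 + 2048 + 28672
= 31054


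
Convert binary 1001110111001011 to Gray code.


Binary: 1001110111001011
Gray code: G = B XOR (B >> 1)
B >> 1 = 0100111011100101
1001110111001011 XOR 0100111011100101:
  1 XOR 0 = 1
  0 XOR 1 = 1
  0 XOR 0 = 0
  1 XOR 0 = 1
  1 XOR 1 = 0
  1 XOR 1 = 0
  0 XOR 1 = 1
  1 XOR 0 = 1
  1 XOR 1 = 0
  1 XOR 1 = 0
  0 XOR 1 = 1
  0 XOR 0 = 0
  1 XOR 0 = 1
  0 XOR 1 = 1
  1 XOR 0 = 1
  1 XOR 1 = 0
= 1101001100101110


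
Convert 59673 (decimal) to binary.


Divide by 2 repeatedly:
59673 ÷ 2 = 29836 remainder 1
29836 ÷ 2 = 14918 remainder 0
14918 ÷ 2 = 7459 remainder 0
7459 ÷ 2 = 3729 remainder 1
3729 ÷ 2 = 1864 remainder 1
1864 ÷ 2 = 932 remainder 0
932 ÷ 2 = 466 remainder 0
466 ÷ 2 = 233 remainder 0
233 ÷ 2 = 116 remainder 1
116 ÷ 2 = 58 remainder 0
58 ÷ 2 = 29 remainder 0
29 ÷ 2 = 14 remainder 1
14 ÷ 2 = 7 remainder 0
7 ÷ 2 = 3 remainder 1
3 ÷ 2 = 1 remainder 1
1 ÷ 2 = 0 remainder 1
Reading remainders bottom-up:
= 1110100100011001


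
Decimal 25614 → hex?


Divide by 16 repeatedly:
25614 ÷ 16 = 1600 remainder 14 (E)
1600 ÷ 16 = 100 remainder 0 (0)
100 ÷ 16 = 6 remainder 4 (4)
6 ÷ 16 = 0 remainder 6 (6)
Reading remainders bottom-up:
= 0x640E


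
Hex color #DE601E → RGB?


Hex: #DE601E
R = DE₁₆ = 222
G = 60₁₆ = 96
B = 1E₁₆ = 30
= RGB(222, 96, 30)


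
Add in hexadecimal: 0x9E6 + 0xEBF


Align and add column by column (LSB to MSB, each column mod 16 with carry):
  09E6
+ 0EBF
  ----
  col 0: 6(6) + F(15) + 0 (carry in) = 21 → 5(5), carry out 1
  col 1: E(14) + B(11) + 1 (carry in) = 26 → A(10), carry out 1
  col 2: 9(9) + E(14) + 1 (carry in) = 24 → 8(8), carry out 1
  col 3: 0(0) + 0(0) + 1 (carry in) = 1 → 1(1), carry out 0
Reading digits MSB→LSB: 18A5
Strip leading zeros: 18A5
= 0x18A5


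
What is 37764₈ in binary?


Each octal digit → 3 binary bits:
  3 = 011
  7 = 111
  7 = 111
  6 = 110
  4 = 100
Concatenate: 011 111 111 110 100
= 011111111110100


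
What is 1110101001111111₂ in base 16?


Group into 4-bit nibbles: 1110101001111111
  1110 = E
  1010 = A
  0111 = 7
  1111 = F
= 0xEA7F


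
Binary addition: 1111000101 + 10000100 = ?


Align and add column by column (LSB to MSB, carry propagating):
  01111000101
+ 00010000100
  -----------
  col 0: 1 + 0 + 0 (carry in) = 1 → bit 1, carry out 0
  col 1: 0 + 0 + 0 (carry in) = 0 → bit 0, carry out 0
  col 2: 1 + 1 + 0 (carry in) = 2 → bit 0, carry out 1
  col 3: 0 + 0 + 1 (carry in) = 1 → bit 1, carry out 0
  col 4: 0 + 0 + 0 (carry in) = 0 → bit 0, carry out 0
  col 5: 0 + 0 + 0 (carry in) = 0 → bit 0, carry out 0
  col 6: 1 + 0 + 0 (carry in) = 1 → bit 1, carry out 0
  col 7: 1 + 1 + 0 (carry in) = 2 → bit 0, carry out 1
  col 8: 1 + 0 + 1 (carry in) = 2 → bit 0, carry out 1
  col 9: 1 + 0 + 1 (carry in) = 2 → bit 0, carry out 1
  col 10: 0 + 0 + 1 (carry in) = 1 → bit 1, carry out 0
Reading bits MSB→LSB: 10001001001
Strip leading zeros: 10001001001
= 10001001001


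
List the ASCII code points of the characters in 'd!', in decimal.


String: 'd!'  (2 characters)
Per-character ASCII lookup:
  'd': lowercase starts at 97: 'd' = 97 + 3 = 100
  '!': special character: '!' = 33
= 100 33


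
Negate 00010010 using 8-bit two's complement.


Original: 00010010
Step 1 - Invert all bits: 11101101
Step 2 - Add 1: 11101101 + 1
= 11101110 (represents -18)


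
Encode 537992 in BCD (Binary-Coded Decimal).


Each digit → 4-bit binary:
  5 → 0101
  3 → 0011
  7 → 0111
  9 → 1001
  9 → 1001
  2 → 0010
= 0101 0011 0111 1001 1001 0010


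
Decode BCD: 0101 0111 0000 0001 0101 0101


Each 4-bit group → digit:
  0101 → 5
  0111 → 7
  0000 → 0
  0001 → 1
  0101 → 5
  0101 → 5
= 570155


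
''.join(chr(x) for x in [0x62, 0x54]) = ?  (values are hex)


Codes (hex): 0x62 0x54
Per-code ASCII lookup:
  0x62 = 98  (range 97-122: lowercase, 98 - 97 = 1) → 'b'
  0x54 = 84  (range 65-90: uppercase, 84 - 65 = 19) → 'T'
= 'bT'


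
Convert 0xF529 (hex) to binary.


Each hex digit → 4 binary bits:
  F = 1111
  5 = 0101
  2 = 0010
  9 = 1001
Concatenate: 1111 0101 0010 1001
= 1111010100101001


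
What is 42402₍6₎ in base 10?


Positional values (base 6):
  2 × 6^0 = 2 × 1 = 2
  0 × 6^1 = 0 × 6 = 0
  4 × 6^2 = 4 × 36 = 144
  2 × 6^3 = 2 × 216 = 432
  4 × 6^4 = 4 × 1296 = 5184
Sum = 2 + 0 + 144 + 432 + 5184
= 5762


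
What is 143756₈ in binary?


Each octal digit → 3 binary bits:
  1 = 001
  4 = 100
  3 = 011
  7 = 111
  5 = 101
  6 = 110
Concatenate: 001 100 011 111 101 110
= 001100011111101110


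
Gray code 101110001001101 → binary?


Gray code: 101110001001101
MSB stays the same: 1
Each subsequent bit = prev_binary XOR current_gray:
  B[1] = 1 XOR 0 = 1
  B[2] = 1 XOR 1 = 0
  B[3] = 0 XOR 1 = 1
  B[4] = 1 XOR 1 = 0
  B[5] = 0 XOR 0 = 0
  B[6] = 0 XOR 0 = 0
  B[7] = 0 XOR 0 = 0
  B[8] = 0 XOR 1 = 1
  B[9] = 1 XOR 0 = 1
  B[10] = 1 XOR 0 = 1
  B[11] = 1 XOR 1 = 0
  B[12] = 0 XOR 1 = 1
  B[13] = 1 XOR 0 = 1
  B[14] = 1 XOR 1 = 0
= 110100001110110 (26742 decimal)


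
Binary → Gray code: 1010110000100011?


Binary: 1010110000100011
Gray code: G = B XOR (B >> 1)
B >> 1 = 0101011000010001
1010110000100011 XOR 0101011000010001:
  1 XOR 0 = 1
  0 XOR 1 = 1
  1 XOR 0 = 1
  0 XOR 1 = 1
  1 XOR 0 = 1
  1 XOR 1 = 0
  0 XOR 1 = 1
  0 XOR 0 = 0
  0 XOR 0 = 0
  0 XOR 0 = 0
  1 XOR 0 = 1
  0 XOR 1 = 1
  0 XOR 0 = 0
  0 XOR 0 = 0
  1 XOR 0 = 1
  1 XOR 1 = 0
= 1111101000110010


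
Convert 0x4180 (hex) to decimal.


Positional values:
Position 0: 0 × 16^0 = 0 × 1 = 0
Position 1: 8 × 16^1 = 8 × 16 = 128
Position 2: 1 × 16^2 = 1 × 256 = 256
Position 3: 4 × 16^3 = 4 × 4096 = 16384
Sum = 0 + 128 + 256 + 16384
= 16768


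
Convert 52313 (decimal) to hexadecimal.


Divide by 16 repeatedly:
52313 ÷ 16 = 3269 remainder 9 (9)
3269 ÷ 16 = 204 remainder 5 (5)
204 ÷ 16 = 12 remainder 12 (C)
12 ÷ 16 = 0 remainder 12 (C)
Reading remainders bottom-up:
= 0xCC59


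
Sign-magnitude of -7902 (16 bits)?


Sign bit: 1 (negative)
Magnitude: 7902 = 001111011011110
= 1001111011011110


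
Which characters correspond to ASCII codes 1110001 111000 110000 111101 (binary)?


Codes (binary): 1110001 111000 110000 111101
Per-code ASCII lookup:
  1110001 = 113  (range 97-122: lowercase, 113 - 97 = 16) → 'q'
  111000 = 56  (range 48-57: digits, 56 - 48 = 8) → '8'
  110000 = 48  (range 48-57: digits, 48 - 48 = 0) → '0'
  111101 = 61  (special character) → '='
= 'q80='


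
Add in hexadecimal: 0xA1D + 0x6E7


Align and add column by column (LSB to MSB, each column mod 16 with carry):
  0A1D
+ 06E7
  ----
  col 0: D(13) + 7(7) + 0 (carry in) = 20 → 4(4), carry out 1
  col 1: 1(1) + E(14) + 1 (carry in) = 16 → 0(0), carry out 1
  col 2: A(10) + 6(6) + 1 (carry in) = 17 → 1(1), carry out 1
  col 3: 0(0) + 0(0) + 1 (carry in) = 1 → 1(1), carry out 0
Reading digits MSB→LSB: 1104
Strip leading zeros: 1104
= 0x1104


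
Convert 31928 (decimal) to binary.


Divide by 2 repeatedly:
31928 ÷ 2 = 15964 remainder 0
15964 ÷ 2 = 7982 remainder 0
7982 ÷ 2 = 3991 remainder 0
3991 ÷ 2 = 1995 remainder 1
1995 ÷ 2 = 997 remainder 1
997 ÷ 2 = 498 remainder 1
498 ÷ 2 = 249 remainder 0
249 ÷ 2 = 124 remainder 1
124 ÷ 2 = 62 remainder 0
62 ÷ 2 = 31 remainder 0
31 ÷ 2 = 15 remainder 1
15 ÷ 2 = 7 remainder 1
7 ÷ 2 = 3 remainder 1
3 ÷ 2 = 1 remainder 1
1 ÷ 2 = 0 remainder 1
Reading remainders bottom-up:
= 111110010111000


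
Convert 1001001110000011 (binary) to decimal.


Positional values:
Bit 0: 1 × 2^0 = 1
Bit 1: 1 × 2^1 = 2
Bit 7: 1 × 2^7 = 128
Bit 8: 1 × 2^8 = 256
Bit 9: 1 × 2^9 = 512
Bit 12: 1 × 2^12 = 4096
Bit 15: 1 × 2^15 = 32768
Sum = 1 + 2 + 128 + 256 + 512 + 4096 + 32768
= 37763


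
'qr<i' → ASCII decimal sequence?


String: 'qr<i'  (4 characters)
Per-character ASCII lookup:
  'q': lowercase starts at 97: 'q' = 97 + 16 = 113
  'r': lowercase starts at 97: 'r' = 97 + 17 = 114
  '<': special character: '<' = 60
  'i': lowercase starts at 97: 'i' = 97 + 8 = 105
= 113 114 60 105


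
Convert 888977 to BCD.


Each digit → 4-bit binary:
  8 → 1000
  8 → 1000
  8 → 1000
  9 → 1001
  7 → 0111
  7 → 0111
= 1000 1000 1000 1001 0111 0111


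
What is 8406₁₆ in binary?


Each hex digit → 4 binary bits:
  8 = 1000
  4 = 0100
  0 = 0000
  6 = 0110
Concatenate: 1000 0100 0000 0110
= 1000010000000110


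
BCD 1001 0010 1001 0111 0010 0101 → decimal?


Each 4-bit group → digit:
  1001 → 9
  0010 → 2
  1001 → 9
  0111 → 7
  0010 → 2
  0101 → 5
= 929725


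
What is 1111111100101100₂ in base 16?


Group into 4-bit nibbles: 1111111100101100
  1111 = F
  1111 = F
  0010 = 2
  1100 = C
= 0xFF2C


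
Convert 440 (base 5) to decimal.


Positional values (base 5):
  0 × 5^0 = 0 × 1 = 0
  4 × 5^1 = 4 × 5 = 20
  4 × 5^2 = 4 × 25 = 100
Sum = 0 + 20 + 100
= 120


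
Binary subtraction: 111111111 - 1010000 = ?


Align and subtract column by column (LSB to MSB, borrowing when needed):
  111111111
- 001010000
  ---------
  col 0: (1 - 0 borrow-in) - 0 → 1 - 0 = 1, borrow out 0
  col 1: (1 - 0 borrow-in) - 0 → 1 - 0 = 1, borrow out 0
  col 2: (1 - 0 borrow-in) - 0 → 1 - 0 = 1, borrow out 0
  col 3: (1 - 0 borrow-in) - 0 → 1 - 0 = 1, borrow out 0
  col 4: (1 - 0 borrow-in) - 1 → 1 - 1 = 0, borrow out 0
  col 5: (1 - 0 borrow-in) - 0 → 1 - 0 = 1, borrow out 0
  col 6: (1 - 0 borrow-in) - 1 → 1 - 1 = 0, borrow out 0
  col 7: (1 - 0 borrow-in) - 0 → 1 - 0 = 1, borrow out 0
  col 8: (1 - 0 borrow-in) - 0 → 1 - 0 = 1, borrow out 0
Reading bits MSB→LSB: 110101111
Strip leading zeros: 110101111
= 110101111


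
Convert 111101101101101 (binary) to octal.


Group into 3-bit groups: 111101101101101
  111 = 7
  101 = 5
  101 = 5
  101 = 5
  101 = 5
= 0o75555


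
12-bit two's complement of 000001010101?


Original: 000001010101
Step 1 - Invert all bits: 111110101010
Step 2 - Add 1: 111110101010 + 1
= 111110101011 (represents -85)


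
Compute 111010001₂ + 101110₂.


Align and add column by column (LSB to MSB, carry propagating):
  0111010001
+ 0000101110
  ----------
  col 0: 1 + 0 + 0 (carry in) = 1 → bit 1, carry out 0
  col 1: 0 + 1 + 0 (carry in) = 1 → bit 1, carry out 0
  col 2: 0 + 1 + 0 (carry in) = 1 → bit 1, carry out 0
  col 3: 0 + 1 + 0 (carry in) = 1 → bit 1, carry out 0
  col 4: 1 + 0 + 0 (carry in) = 1 → bit 1, carry out 0
  col 5: 0 + 1 + 0 (carry in) = 1 → bit 1, carry out 0
  col 6: 1 + 0 + 0 (carry in) = 1 → bit 1, carry out 0
  col 7: 1 + 0 + 0 (carry in) = 1 → bit 1, carry out 0
  col 8: 1 + 0 + 0 (carry in) = 1 → bit 1, carry out 0
  col 9: 0 + 0 + 0 (carry in) = 0 → bit 0, carry out 0
Reading bits MSB→LSB: 0111111111
Strip leading zeros: 111111111
= 111111111


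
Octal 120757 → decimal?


Positional values:
Position 0: 7 × 8^0 = 7
Position 1: 5 × 8^1 = 40
Position 2: 7 × 8^2 = 448
Position 3: 0 × 8^3 = 0
Position 4: 2 × 8^4 = 8192
Position 5: 1 × 8^5 = 32768
Sum = 7 + 40 + 448 + 0 + 8192 + 32768
= 41455


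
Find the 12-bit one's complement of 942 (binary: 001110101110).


Original: 001110101110
Invert all bits:
  bit 0: 0 → 1
  bit 1: 0 → 1
  bit 2: 1 → 0
  bit 3: 1 → 0
  bit 4: 1 → 0
  bit 5: 0 → 1
  bit 6: 1 → 0
  bit 7: 0 → 1
  bit 8: 1 → 0
  bit 9: 1 → 0
  bit 10: 1 → 0
  bit 11: 0 → 1
= 110001010001


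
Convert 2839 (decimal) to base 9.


Divide by 9 repeatedly:
2839 ÷ 9 = 315 remainder 4
315 ÷ 9 = 35 remainder 0
35 ÷ 9 = 3 remainder 8
3 ÷ 9 = 0 remainder 3
Reading remainders bottom-up:
= 3804


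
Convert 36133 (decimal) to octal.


Divide by 8 repeatedly:
36133 ÷ 8 = 4516 remainder 5
4516 ÷ 8 = 564 remainder 4
564 ÷ 8 = 70 remainder 4
70 ÷ 8 = 8 remainder 6
8 ÷ 8 = 1 remainder 0
1 ÷ 8 = 0 remainder 1
Reading remainders bottom-up:
= 0o106445


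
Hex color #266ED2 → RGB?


Hex: #266ED2
R = 26₁₆ = 38
G = 6E₁₆ = 110
B = D2₁₆ = 210
= RGB(38, 110, 210)


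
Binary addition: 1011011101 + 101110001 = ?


Align and add column by column (LSB to MSB, carry propagating):
  01011011101
+ 00101110001
  -----------
  col 0: 1 + 1 + 0 (carry in) = 2 → bit 0, carry out 1
  col 1: 0 + 0 + 1 (carry in) = 1 → bit 1, carry out 0
  col 2: 1 + 0 + 0 (carry in) = 1 → bit 1, carry out 0
  col 3: 1 + 0 + 0 (carry in) = 1 → bit 1, carry out 0
  col 4: 1 + 1 + 0 (carry in) = 2 → bit 0, carry out 1
  col 5: 0 + 1 + 1 (carry in) = 2 → bit 0, carry out 1
  col 6: 1 + 1 + 1 (carry in) = 3 → bit 1, carry out 1
  col 7: 1 + 0 + 1 (carry in) = 2 → bit 0, carry out 1
  col 8: 0 + 1 + 1 (carry in) = 2 → bit 0, carry out 1
  col 9: 1 + 0 + 1 (carry in) = 2 → bit 0, carry out 1
  col 10: 0 + 0 + 1 (carry in) = 1 → bit 1, carry out 0
Reading bits MSB→LSB: 10001001110
Strip leading zeros: 10001001110
= 10001001110


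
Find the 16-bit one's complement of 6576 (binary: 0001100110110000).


Original: 0001100110110000
Invert all bits:
  bit 0: 0 → 1
  bit 1: 0 → 1
  bit 2: 0 → 1
  bit 3: 1 → 0
  bit 4: 1 → 0
  bit 5: 0 → 1
  bit 6: 0 → 1
  bit 7: 1 → 0
  bit 8: 1 → 0
  bit 9: 0 → 1
  bit 10: 1 → 0
  bit 11: 1 → 0
  bit 12: 0 → 1
  bit 13: 0 → 1
  bit 14: 0 → 1
  bit 15: 0 → 1
= 1110011001001111


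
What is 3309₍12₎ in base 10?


Positional values (base 12):
  9 × 12^0 = 9 × 1 = 9
  0 × 12^1 = 0 × 12 = 0
  3 × 12^2 = 3 × 144 = 432
  3 × 12^3 = 3 × 1728 = 5184
Sum = 9 + 0 + 432 + 5184
= 5625


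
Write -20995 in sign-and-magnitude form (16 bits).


Sign bit: 1 (negative)
Magnitude: 20995 = 101001000000011
= 1101001000000011


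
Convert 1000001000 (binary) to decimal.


Positional values:
Bit 3: 1 × 2^3 = 8
Bit 9: 1 × 2^9 = 512
Sum = 8 + 512
= 520


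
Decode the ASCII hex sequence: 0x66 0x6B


Codes (hex): 0x66 0x6B
Per-code ASCII lookup:
  0x66 = 102  (range 97-122: lowercase, 102 - 97 = 5) → 'f'
  0x6B = 107  (range 97-122: lowercase, 107 - 97 = 10) → 'k'
= 'fk'


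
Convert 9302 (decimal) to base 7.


Divide by 7 repeatedly:
9302 ÷ 7 = 1328 remainder 6
1328 ÷ 7 = 189 remainder 5
189 ÷ 7 = 27 remainder 0
27 ÷ 7 = 3 remainder 6
3 ÷ 7 = 0 remainder 3
Reading remainders bottom-up:
= 36056


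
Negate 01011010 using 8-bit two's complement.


Original: 01011010
Step 1 - Invert all bits: 10100101
Step 2 - Add 1: 10100101 + 1
= 10100110 (represents -90)


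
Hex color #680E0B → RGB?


Hex: #680E0B
R = 68₁₆ = 104
G = 0E₁₆ = 14
B = 0B₁₆ = 11
= RGB(104, 14, 11)


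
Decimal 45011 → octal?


Divide by 8 repeatedly:
45011 ÷ 8 = 5626 remainder 3
5626 ÷ 8 = 703 remainder 2
703 ÷ 8 = 87 remainder 7
87 ÷ 8 = 10 remainder 7
10 ÷ 8 = 1 remainder 2
1 ÷ 8 = 0 remainder 1
Reading remainders bottom-up:
= 0o127723


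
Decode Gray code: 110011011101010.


Gray code: 110011011101010
MSB stays the same: 1
Each subsequent bit = prev_binary XOR current_gray:
  B[1] = 1 XOR 1 = 0
  B[2] = 0 XOR 0 = 0
  B[3] = 0 XOR 0 = 0
  B[4] = 0 XOR 1 = 1
  B[5] = 1 XOR 1 = 0
  B[6] = 0 XOR 0 = 0
  B[7] = 0 XOR 1 = 1
  B[8] = 1 XOR 1 = 0
  B[9] = 0 XOR 1 = 1
  B[10] = 1 XOR 0 = 1
  B[11] = 1 XOR 1 = 0
  B[12] = 0 XOR 0 = 0
  B[13] = 0 XOR 1 = 1
  B[14] = 1 XOR 0 = 1
= 100010010110011 (17587 decimal)


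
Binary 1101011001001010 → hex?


Group into 4-bit nibbles: 1101011001001010
  1101 = D
  0110 = 6
  0100 = 4
  1010 = A
= 0xD64A


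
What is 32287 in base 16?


Divide by 16 repeatedly:
32287 ÷ 16 = 2017 remainder 15 (F)
2017 ÷ 16 = 126 remainder 1 (1)
126 ÷ 16 = 7 remainder 14 (E)
7 ÷ 16 = 0 remainder 7 (7)
Reading remainders bottom-up:
= 0x7E1F


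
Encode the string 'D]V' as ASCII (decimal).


String: 'D]V'  (3 characters)
Per-character ASCII lookup:
  'D': uppercase starts at 65: 'D' = 65 + 3 = 68
  ']': special character: ']' = 93
  'V': uppercase starts at 65: 'V' = 65 + 21 = 86
= 68 93 86


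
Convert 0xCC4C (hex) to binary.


Each hex digit → 4 binary bits:
  C = 1100
  C = 1100
  4 = 0100
  C = 1100
Concatenate: 1100 1100 0100 1100
= 1100110001001100


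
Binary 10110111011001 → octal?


Group into 3-bit groups: 010110111011001
  010 = 2
  110 = 6
  111 = 7
  011 = 3
  001 = 1
= 0o26731


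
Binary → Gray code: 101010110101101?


Binary: 101010110101101
Gray code: G = B XOR (B >> 1)
B >> 1 = 010101011010110
101010110101101 XOR 010101011010110:
  1 XOR 0 = 1
  0 XOR 1 = 1
  1 XOR 0 = 1
  0 XOR 1 = 1
  1 XOR 0 = 1
  0 XOR 1 = 1
  1 XOR 0 = 1
  1 XOR 1 = 0
  0 XOR 1 = 1
  1 XOR 0 = 1
  0 XOR 1 = 1
  1 XOR 0 = 1
  1 XOR 1 = 0
  0 XOR 1 = 1
  1 XOR 0 = 1
= 111111101111011


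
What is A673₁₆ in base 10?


Positional values:
Position 0: 3 × 16^0 = 3 × 1 = 3
Position 1: 7 × 16^1 = 7 × 16 = 112
Position 2: 6 × 16^2 = 6 × 256 = 1536
Position 3: A × 16^3 = 10 × 4096 = 40960
Sum = 3 + 112 + 1536 + 40960
= 42611


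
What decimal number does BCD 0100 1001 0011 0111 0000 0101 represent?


Each 4-bit group → digit:
  0100 → 4
  1001 → 9
  0011 → 3
  0111 → 7
  0000 → 0
  0101 → 5
= 493705


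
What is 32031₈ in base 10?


Positional values:
Position 0: 1 × 8^0 = 1
Position 1: 3 × 8^1 = 24
Position 2: 0 × 8^2 = 0
Position 3: 2 × 8^3 = 1024
Position 4: 3 × 8^4 = 12288
Sum = 1 + 24 + 0 + 1024 + 12288
= 13337


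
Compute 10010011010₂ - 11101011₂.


Align and subtract column by column (LSB to MSB, borrowing when needed):
  10010011010
- 00011101011
  -----------
  col 0: (0 - 0 borrow-in) - 1 → borrow from next column: (0+2) - 1 = 1, borrow out 1
  col 1: (1 - 1 borrow-in) - 1 → borrow from next column: (0+2) - 1 = 1, borrow out 1
  col 2: (0 - 1 borrow-in) - 0 → borrow from next column: (-1+2) - 0 = 1, borrow out 1
  col 3: (1 - 1 borrow-in) - 1 → borrow from next column: (0+2) - 1 = 1, borrow out 1
  col 4: (1 - 1 borrow-in) - 0 → 0 - 0 = 0, borrow out 0
  col 5: (0 - 0 borrow-in) - 1 → borrow from next column: (0+2) - 1 = 1, borrow out 1
  col 6: (0 - 1 borrow-in) - 1 → borrow from next column: (-1+2) - 1 = 0, borrow out 1
  col 7: (1 - 1 borrow-in) - 1 → borrow from next column: (0+2) - 1 = 1, borrow out 1
  col 8: (0 - 1 borrow-in) - 0 → borrow from next column: (-1+2) - 0 = 1, borrow out 1
  col 9: (0 - 1 borrow-in) - 0 → borrow from next column: (-1+2) - 0 = 1, borrow out 1
  col 10: (1 - 1 borrow-in) - 0 → 0 - 0 = 0, borrow out 0
Reading bits MSB→LSB: 01110101111
Strip leading zeros: 1110101111
= 1110101111


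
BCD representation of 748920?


Each digit → 4-bit binary:
  7 → 0111
  4 → 0100
  8 → 1000
  9 → 1001
  2 → 0010
  0 → 0000
= 0111 0100 1000 1001 0010 0000


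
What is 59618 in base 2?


Divide by 2 repeatedly:
59618 ÷ 2 = 29809 remainder 0
29809 ÷ 2 = 14904 remainder 1
14904 ÷ 2 = 7452 remainder 0
7452 ÷ 2 = 3726 remainder 0
3726 ÷ 2 = 1863 remainder 0
1863 ÷ 2 = 931 remainder 1
931 ÷ 2 = 465 remainder 1
465 ÷ 2 = 232 remainder 1
232 ÷ 2 = 116 remainder 0
116 ÷ 2 = 58 remainder 0
58 ÷ 2 = 29 remainder 0
29 ÷ 2 = 14 remainder 1
14 ÷ 2 = 7 remainder 0
7 ÷ 2 = 3 remainder 1
3 ÷ 2 = 1 remainder 1
1 ÷ 2 = 0 remainder 1
Reading remainders bottom-up:
= 1110100011100010


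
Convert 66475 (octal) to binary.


Each octal digit → 3 binary bits:
  6 = 110
  6 = 110
  4 = 100
  7 = 111
  5 = 101
Concatenate: 110 110 100 111 101
= 110110100111101


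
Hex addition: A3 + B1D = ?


Align and add column by column (LSB to MSB, each column mod 16 with carry):
  00A3
+ 0B1D
  ----
  col 0: 3(3) + D(13) + 0 (carry in) = 16 → 0(0), carry out 1
  col 1: A(10) + 1(1) + 1 (carry in) = 12 → C(12), carry out 0
  col 2: 0(0) + B(11) + 0 (carry in) = 11 → B(11), carry out 0
  col 3: 0(0) + 0(0) + 0 (carry in) = 0 → 0(0), carry out 0
Reading digits MSB→LSB: 0BC0
Strip leading zeros: BC0
= 0xBC0


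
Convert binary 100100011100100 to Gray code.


Binary: 100100011100100
Gray code: G = B XOR (B >> 1)
B >> 1 = 010010001110010
100100011100100 XOR 010010001110010:
  1 XOR 0 = 1
  0 XOR 1 = 1
  0 XOR 0 = 0
  1 XOR 0 = 1
  0 XOR 1 = 1
  0 XOR 0 = 0
  0 XOR 0 = 0
  1 XOR 0 = 1
  1 XOR 1 = 0
  1 XOR 1 = 0
  0 XOR 1 = 1
  0 XOR 0 = 0
  1 XOR 0 = 1
  0 XOR 1 = 1
  0 XOR 0 = 0
= 110110010010110


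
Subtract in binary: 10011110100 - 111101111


Align and subtract column by column (LSB to MSB, borrowing when needed):
  10011110100
- 00111101111
  -----------
  col 0: (0 - 0 borrow-in) - 1 → borrow from next column: (0+2) - 1 = 1, borrow out 1
  col 1: (0 - 1 borrow-in) - 1 → borrow from next column: (-1+2) - 1 = 0, borrow out 1
  col 2: (1 - 1 borrow-in) - 1 → borrow from next column: (0+2) - 1 = 1, borrow out 1
  col 3: (0 - 1 borrow-in) - 1 → borrow from next column: (-1+2) - 1 = 0, borrow out 1
  col 4: (1 - 1 borrow-in) - 0 → 0 - 0 = 0, borrow out 0
  col 5: (1 - 0 borrow-in) - 1 → 1 - 1 = 0, borrow out 0
  col 6: (1 - 0 borrow-in) - 1 → 1 - 1 = 0, borrow out 0
  col 7: (1 - 0 borrow-in) - 1 → 1 - 1 = 0, borrow out 0
  col 8: (0 - 0 borrow-in) - 1 → borrow from next column: (0+2) - 1 = 1, borrow out 1
  col 9: (0 - 1 borrow-in) - 0 → borrow from next column: (-1+2) - 0 = 1, borrow out 1
  col 10: (1 - 1 borrow-in) - 0 → 0 - 0 = 0, borrow out 0
Reading bits MSB→LSB: 01100000101
Strip leading zeros: 1100000101
= 1100000101
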